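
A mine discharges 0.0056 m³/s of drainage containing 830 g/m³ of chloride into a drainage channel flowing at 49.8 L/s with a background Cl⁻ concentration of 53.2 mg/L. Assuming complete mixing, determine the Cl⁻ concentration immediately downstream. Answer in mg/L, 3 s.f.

132 mg/L

49.8 L/s = 0.0498 m³/s.
By mass balance at complete mixing, C = (0.0056·830 + 0.0498·53.2) / (0.0056 + 0.0498) = 7.297/0.0554 = 131.7 mg/L.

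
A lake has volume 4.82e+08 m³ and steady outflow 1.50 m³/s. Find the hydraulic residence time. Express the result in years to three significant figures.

10.2 yr

Q = 1.50 m³/s × 3.156e+07 s/yr = 4.734e+07 m³/yr.
Hydraulic residence time τ = V/Q = 4.82e+08/4.734e+07 = 10.18 yr.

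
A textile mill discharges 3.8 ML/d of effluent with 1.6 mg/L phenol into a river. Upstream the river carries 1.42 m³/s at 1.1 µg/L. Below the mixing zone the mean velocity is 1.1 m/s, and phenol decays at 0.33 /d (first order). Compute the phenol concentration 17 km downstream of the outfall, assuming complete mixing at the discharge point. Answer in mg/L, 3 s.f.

3.8 ML/d = 0.04398 m³/s.
1.1 µg/L = 0.0011 mg/L.
After complete mixing, C₀ = (0.04398·1.6 + 1.42·0.0011) / 1.464 = 0.04913 mg/L.
Travel time t = 1.7e+04 m / 1.1 m/s = 1.545e+04 s = 0.1789 d.
C = 0.04913·exp(−0.33·0.1789) = 0.04913·0.9427 = 0.04632 mg/L.

0.0463 mg/L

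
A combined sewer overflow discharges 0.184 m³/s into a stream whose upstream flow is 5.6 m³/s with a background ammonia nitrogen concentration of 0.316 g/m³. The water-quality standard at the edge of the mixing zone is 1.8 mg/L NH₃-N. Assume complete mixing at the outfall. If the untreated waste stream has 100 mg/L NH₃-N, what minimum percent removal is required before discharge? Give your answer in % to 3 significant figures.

53.0 %

Mass balance: 1.8·5.784 = 0.184·Cₑ + 5.6·0.316.
Cₑ = (10.41 − 1.77) / 0.184 = 46.97 mg/L.
Required removal = 1 − 46.97/100 = 53.03 %.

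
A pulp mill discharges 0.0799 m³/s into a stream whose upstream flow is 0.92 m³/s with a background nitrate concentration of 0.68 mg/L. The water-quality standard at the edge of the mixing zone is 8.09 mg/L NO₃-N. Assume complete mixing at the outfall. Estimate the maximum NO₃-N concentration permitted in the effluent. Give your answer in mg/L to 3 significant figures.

93.4 mg/L

Mass balance: 8.09·0.9999 = 0.0799·Cₑ + 0.92·0.68.
Cₑ = (8.089 − 0.6256) / 0.0799 = 93.41 mg/L.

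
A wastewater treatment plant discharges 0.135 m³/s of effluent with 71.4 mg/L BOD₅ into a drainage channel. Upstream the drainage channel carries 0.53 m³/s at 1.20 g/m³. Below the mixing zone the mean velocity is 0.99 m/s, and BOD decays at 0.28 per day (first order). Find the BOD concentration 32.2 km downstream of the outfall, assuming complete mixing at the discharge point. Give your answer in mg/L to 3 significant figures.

After complete mixing, C₀ = (0.135·71.4 + 0.53·1.2) / 0.665 = 15.45 mg/L.
Travel time t = 3.22e+04 m / 0.99 m/s = 3.253e+04 s = 0.3764 d.
C = 15.45·exp(−0.28·0.3764) = 15.45·0.9 = 13.91 mg/L.

13.9 mg/L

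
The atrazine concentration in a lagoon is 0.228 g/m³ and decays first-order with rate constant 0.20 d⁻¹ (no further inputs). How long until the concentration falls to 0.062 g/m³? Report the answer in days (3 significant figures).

t = ln(C₀/C)/k = ln(0.228/0.062)/0.20 = 1.302/0.20 = 6.511 d.

6.51 d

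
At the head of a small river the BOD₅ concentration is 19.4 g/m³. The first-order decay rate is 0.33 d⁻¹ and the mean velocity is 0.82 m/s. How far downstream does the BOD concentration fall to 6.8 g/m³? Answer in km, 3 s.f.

225 km

From C = C₀·e^(−kt), t = ln(C₀/C)/k = ln(19.4/6.8)/0.33 = 1.048/0.33 = 3.177 d.
Distance = v·t = 0.82 m/s × 2.745e+05 s = 2.251e+05 m = 225.1 km.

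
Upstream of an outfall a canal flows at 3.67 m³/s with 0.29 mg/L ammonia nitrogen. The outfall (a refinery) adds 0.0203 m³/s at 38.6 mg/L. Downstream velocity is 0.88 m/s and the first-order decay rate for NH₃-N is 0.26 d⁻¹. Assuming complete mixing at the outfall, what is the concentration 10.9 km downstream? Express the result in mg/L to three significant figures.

0.482 mg/L

After complete mixing, C₀ = (0.0203·38.6 + 3.67·0.29) / 3.69 = 0.5007 mg/L.
Travel time t = 1.09e+04 m / 0.88 m/s = 1.239e+04 s = 0.1434 d.
C = 0.5007·exp(−0.26·0.1434) = 0.5007·0.9634 = 0.4824 mg/L.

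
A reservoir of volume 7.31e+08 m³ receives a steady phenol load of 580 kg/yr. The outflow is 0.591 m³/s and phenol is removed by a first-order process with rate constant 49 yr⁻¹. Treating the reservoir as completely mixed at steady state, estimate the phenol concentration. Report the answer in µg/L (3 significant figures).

Outflow Q = 0.591 m³/s × 3.156e+07 s/yr = 1.865e+07 m³/yr.
Steady-state CSTR mass balance: W = Q·C + k·V·C, so C = W/(Q + kV).
Q + kV = 1.865e+07 + 49·7.31e+08 = 3.584e+10 m³/yr.
C = 580/3.584e+10 = 1.618e-08 kg/m³ = 1.618e-05 mg/L = 0.01618 µg/L.

0.0162 µg/L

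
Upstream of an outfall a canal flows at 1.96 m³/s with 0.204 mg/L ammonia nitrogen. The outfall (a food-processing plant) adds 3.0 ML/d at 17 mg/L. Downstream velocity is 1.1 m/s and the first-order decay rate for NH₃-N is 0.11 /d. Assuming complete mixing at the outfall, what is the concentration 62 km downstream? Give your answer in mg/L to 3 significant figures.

0.462 mg/L

3.0 ML/d = 0.03472 m³/s.
After complete mixing, C₀ = (0.03472·17 + 1.96·0.204) / 1.995 = 0.4964 mg/L.
Travel time t = 6.2e+04 m / 1.1 m/s = 5.636e+04 s = 0.6524 d.
C = 0.4964·exp(−0.11·0.6524) = 0.4964·0.9308 = 0.462 mg/L.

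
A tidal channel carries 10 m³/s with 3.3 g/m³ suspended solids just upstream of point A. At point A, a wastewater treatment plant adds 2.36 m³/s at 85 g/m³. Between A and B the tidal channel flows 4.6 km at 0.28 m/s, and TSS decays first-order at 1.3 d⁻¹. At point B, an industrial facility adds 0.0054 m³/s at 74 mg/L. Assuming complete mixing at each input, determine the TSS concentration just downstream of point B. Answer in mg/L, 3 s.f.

After input A: C = (10·3.3 + 2.36·85) / 12.36 = 18.9 mg/L.
Over the 4.6 km reach to input B (t = 1.643e+04 s = 0.1901 d), decay gives C = 18.9·exp(−1.3·0.1901) = 14.76 mg/L.
After input B: C = (12.36·14.76 + 0.0054·74) / 12.37 = 14.79 mg/L.

14.8 mg/L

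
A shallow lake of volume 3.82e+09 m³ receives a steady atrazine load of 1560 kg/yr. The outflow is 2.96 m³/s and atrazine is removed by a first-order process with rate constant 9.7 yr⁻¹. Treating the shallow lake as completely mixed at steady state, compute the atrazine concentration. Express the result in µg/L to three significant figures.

0.0420 µg/L

Outflow Q = 2.96 m³/s × 3.156e+07 s/yr = 9.341e+07 m³/yr.
Steady-state CSTR mass balance: W = Q·C + k·V·C, so C = W/(Q + kV).
Q + kV = 9.341e+07 + 9.7·3.82e+09 = 3.715e+10 m³/yr.
C = 1560/3.715e+10 = 4.199e-08 kg/m³ = 4.199e-05 mg/L = 0.04199 µg/L.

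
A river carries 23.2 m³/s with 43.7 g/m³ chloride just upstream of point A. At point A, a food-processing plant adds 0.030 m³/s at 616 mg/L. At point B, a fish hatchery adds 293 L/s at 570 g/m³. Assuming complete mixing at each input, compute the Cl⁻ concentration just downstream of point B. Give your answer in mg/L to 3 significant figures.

After input A: C = (23.2·43.7 + 0.03·616) / 23.23 = 44.44 mg/L.
293 L/s = 0.293 m³/s.
After input B: C = (23.23·44.44 + 0.293·570) / 23.52 = 50.99 mg/L.

51.0 mg/L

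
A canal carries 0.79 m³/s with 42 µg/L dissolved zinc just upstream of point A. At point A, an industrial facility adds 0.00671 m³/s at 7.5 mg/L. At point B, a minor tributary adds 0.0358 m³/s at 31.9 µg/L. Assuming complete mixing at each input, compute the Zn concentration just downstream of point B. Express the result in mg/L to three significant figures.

0.102 mg/L

42 µg/L = 0.042 mg/L.
After input A: C = (0.79·0.042 + 0.00671·7.5) / 0.7967 = 0.1048 mg/L.
31.9 µg/L = 0.0319 mg/L.
After input B: C = (0.7967·0.1048 + 0.0358·0.0319) / 0.8325 = 0.1017 mg/L.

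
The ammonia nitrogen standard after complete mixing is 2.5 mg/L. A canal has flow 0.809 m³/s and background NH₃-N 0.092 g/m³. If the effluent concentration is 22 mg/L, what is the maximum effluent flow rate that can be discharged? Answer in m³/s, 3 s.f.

Mass balance at complete mixing: C_std·(Q_w + Q_r) = Q_w·C_e + Q_r·C_b.
Rearranging, Q_w = Q_r·(C_std − C_b)/(C_e − C_std) = 0.809·(2.5 − 0.092) / (22 − 2.5) = 0.0999 m³/s.

0.0999 m³/s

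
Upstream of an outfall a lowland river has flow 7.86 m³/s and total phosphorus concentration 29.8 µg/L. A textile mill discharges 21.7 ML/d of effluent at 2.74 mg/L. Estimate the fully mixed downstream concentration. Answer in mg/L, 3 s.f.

21.7 ML/d = 0.2512 m³/s.
29.8 µg/L = 0.0298 mg/L.
Conservation of mass across the mixing zone: C = (0.2512·2.74 + 7.86·0.0298) / (0.2512 + 7.86) = 0.9224/8.111 = 0.1137 mg/L.

0.114 mg/L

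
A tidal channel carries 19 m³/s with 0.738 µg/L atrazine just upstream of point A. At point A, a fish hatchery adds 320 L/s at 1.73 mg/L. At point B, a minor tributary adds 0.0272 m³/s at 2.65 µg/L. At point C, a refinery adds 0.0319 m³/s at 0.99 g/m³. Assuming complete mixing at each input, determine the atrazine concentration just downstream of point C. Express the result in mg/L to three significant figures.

0.0309 mg/L

0.738 µg/L = 0.000738 mg/L.
320 L/s = 0.32 m³/s.
After input A: C = (19·0.000738 + 0.32·1.73) / 19.32 = 0.02938 mg/L.
2.65 µg/L = 0.00265 mg/L.
After input B: C = (19.32·0.02938 + 0.0272·0.00265) / 19.35 = 0.02934 mg/L.
After input C: C = (19.35·0.02934 + 0.0319·0.99) / 19.38 = 0.03092 mg/L.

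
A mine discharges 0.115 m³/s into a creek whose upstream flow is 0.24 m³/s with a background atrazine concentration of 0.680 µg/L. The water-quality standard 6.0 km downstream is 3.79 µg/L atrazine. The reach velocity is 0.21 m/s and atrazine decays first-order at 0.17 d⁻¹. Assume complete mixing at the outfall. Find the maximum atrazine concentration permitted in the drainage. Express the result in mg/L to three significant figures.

0.680 µg/L = 0.00068 mg/L.
3.79 µg/L = 0.00379 mg/L.
Travel time to the compliance point: t = 6000/0.21 = 2.857e+04 s = 0.3307 d; decay factor exp(−0.17·0.3307) = 0.9453.
So the concentration just after mixing may be at most 0.00379/0.9453 = 0.004009 mg/L.
Mass balance: 0.004009·0.355 = 0.115·Cₑ + 0.24·0.00068.
Cₑ = (0.001423 − 0.0001632) / 0.115 = 0.01096 mg/L.

0.0110 mg/L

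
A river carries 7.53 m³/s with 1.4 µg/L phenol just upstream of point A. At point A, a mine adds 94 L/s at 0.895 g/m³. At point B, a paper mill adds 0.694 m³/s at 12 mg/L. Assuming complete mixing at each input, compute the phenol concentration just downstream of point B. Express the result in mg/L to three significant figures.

1.01 mg/L

1.4 µg/L = 0.0014 mg/L.
94 L/s = 0.094 m³/s.
After input A: C = (7.53·0.0014 + 0.094·0.895) / 7.624 = 0.01242 mg/L.
After input B: C = (7.624·0.01242 + 0.694·12) / 8.318 = 1.013 mg/L.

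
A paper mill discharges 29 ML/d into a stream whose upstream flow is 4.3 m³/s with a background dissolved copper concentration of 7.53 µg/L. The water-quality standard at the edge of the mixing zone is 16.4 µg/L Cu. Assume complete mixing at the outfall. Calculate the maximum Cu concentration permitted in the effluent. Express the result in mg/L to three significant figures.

0.130 mg/L

29 ML/d = 0.3356 m³/s.
7.53 µg/L = 0.00753 mg/L.
16.4 µg/L = 0.0164 mg/L.
Mass balance: 0.0164·4.636 = 0.3356·Cₑ + 4.3·0.00753.
Cₑ = (0.07602 − 0.03238) / 0.3356 = 0.13 mg/L.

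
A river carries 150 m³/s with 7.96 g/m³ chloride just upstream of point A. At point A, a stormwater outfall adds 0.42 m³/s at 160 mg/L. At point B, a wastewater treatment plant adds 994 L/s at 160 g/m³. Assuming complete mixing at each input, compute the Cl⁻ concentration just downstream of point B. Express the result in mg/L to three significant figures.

9.38 mg/L

After input A: C = (150·7.96 + 0.42·160) / 150.4 = 8.385 mg/L.
994 L/s = 0.994 m³/s.
After input B: C = (150.4·8.385 + 0.994·160) / 151.4 = 9.38 mg/L.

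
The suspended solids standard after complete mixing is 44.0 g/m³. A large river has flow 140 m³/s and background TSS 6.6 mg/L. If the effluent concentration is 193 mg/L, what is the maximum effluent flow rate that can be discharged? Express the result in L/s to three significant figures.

Mass balance at complete mixing: C_std·(Q_w + Q_r) = Q_w·C_e + Q_r·C_b.
Rearranging, Q_w = Q_r·(C_std − C_b)/(C_e − C_std) = 140·(44 − 6.6) / (193 − 44) = 35.14 m³/s.
= 3.514e+04 L/s.

35100 L/s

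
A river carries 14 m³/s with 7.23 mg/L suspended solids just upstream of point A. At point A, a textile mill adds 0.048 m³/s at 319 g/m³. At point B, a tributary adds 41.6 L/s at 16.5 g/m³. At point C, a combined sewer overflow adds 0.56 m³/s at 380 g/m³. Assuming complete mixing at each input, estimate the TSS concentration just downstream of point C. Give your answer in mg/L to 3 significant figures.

22.5 mg/L

After input A: C = (14·7.23 + 0.048·319) / 14.05 = 8.295 mg/L.
41.6 L/s = 0.0416 m³/s.
After input B: C = (14.05·8.295 + 0.0416·16.5) / 14.09 = 8.319 mg/L.
After input C: C = (14.09·8.319 + 0.56·380) / 14.65 = 22.53 mg/L.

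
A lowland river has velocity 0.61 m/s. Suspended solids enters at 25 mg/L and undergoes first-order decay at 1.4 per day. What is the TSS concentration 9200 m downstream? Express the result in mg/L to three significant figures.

19.6 mg/L

Travel time t = 9200 m / 0.61 m/s = 9200/0.61 = 1.508e+04 s = 0.1746 d.
First-order decay: C = 25·exp(−1.4·0.1746) = 25·0.7832 = 19.58 mg/L.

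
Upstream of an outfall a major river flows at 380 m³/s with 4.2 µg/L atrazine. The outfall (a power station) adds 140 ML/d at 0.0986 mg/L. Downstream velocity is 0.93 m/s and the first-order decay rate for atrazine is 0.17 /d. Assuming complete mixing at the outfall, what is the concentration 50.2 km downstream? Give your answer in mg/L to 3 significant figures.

0.00414 mg/L

140 ML/d = 1.62 m³/s.
4.2 µg/L = 0.0042 mg/L.
After complete mixing, C₀ = (1.62·0.0986 + 380·0.0042) / 381.6 = 0.004601 mg/L.
Travel time t = 5.02e+04 m / 0.93 m/s = 5.398e+04 s = 0.6248 d.
C = 0.004601·exp(−0.17·0.6248) = 0.004601·0.8992 = 0.004137 mg/L.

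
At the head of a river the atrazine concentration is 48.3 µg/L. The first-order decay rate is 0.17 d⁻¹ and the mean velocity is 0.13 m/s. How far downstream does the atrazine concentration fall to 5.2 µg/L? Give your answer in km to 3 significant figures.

From C = C₀·e^(−kt), t = ln(C₀/C)/k = ln(48.3/5.2)/0.17 = 2.229/0.17 = 13.11 d.
Distance = v·t = 0.13 m/s × 1.133e+06 s = 1.473e+05 m = 147.3 km.

147 km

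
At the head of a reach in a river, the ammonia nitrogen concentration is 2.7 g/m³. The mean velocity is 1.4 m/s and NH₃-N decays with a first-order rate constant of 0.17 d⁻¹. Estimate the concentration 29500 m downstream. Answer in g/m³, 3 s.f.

2.59 g/m³

Travel time t = 29500 m / 1.4 m/s = 2.95e+04/1.4 = 2.107e+04 s = 0.2439 d.
First-order decay: C = 2.7·exp(−0.17·0.2439) = 2.7·0.9594 = 2.59 g/m³.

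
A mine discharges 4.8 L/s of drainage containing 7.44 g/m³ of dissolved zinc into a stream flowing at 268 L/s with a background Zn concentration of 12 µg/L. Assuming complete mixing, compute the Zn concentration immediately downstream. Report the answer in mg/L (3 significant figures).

0.143 mg/L

4.8 L/s = 0.0048 m³/s.
268 L/s = 0.268 m³/s.
12 µg/L = 0.012 mg/L.
Conservation of mass across the mixing zone: C = (0.0048·7.44 + 0.268·0.012) / (0.0048 + 0.268) = 0.03893/0.2728 = 0.1427 mg/L.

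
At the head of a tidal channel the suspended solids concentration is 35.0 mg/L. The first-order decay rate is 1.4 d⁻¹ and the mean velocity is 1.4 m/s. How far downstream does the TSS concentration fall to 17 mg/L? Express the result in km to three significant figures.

62.4 km

From C = C₀·e^(−kt), t = ln(C₀/C)/k = ln(35.0/17)/1.4 = 0.7221/1.4 = 0.5158 d.
Distance = v·t = 1.4 m/s × 4.457e+04 s = 6.239e+04 m = 62.39 km.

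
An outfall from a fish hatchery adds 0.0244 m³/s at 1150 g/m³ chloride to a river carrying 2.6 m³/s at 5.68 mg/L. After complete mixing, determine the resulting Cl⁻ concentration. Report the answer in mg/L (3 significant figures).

By mass balance at complete mixing, C = (0.0244·1150 + 2.6·5.68) / (0.0244 + 2.6) = 42.83/2.624 = 16.32 mg/L.

16.3 mg/L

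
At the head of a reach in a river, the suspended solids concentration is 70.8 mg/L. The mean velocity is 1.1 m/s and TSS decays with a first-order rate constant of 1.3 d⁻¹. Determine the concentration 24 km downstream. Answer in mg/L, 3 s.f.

51.0 mg/L

Travel time t = 24 km / 1.1 m/s = 2.4e+04/1.1 = 2.182e+04 s = 0.2525 d.
First-order decay: C = 70.8·exp(−1.3·0.2525) = 70.8·0.7202 = 50.99 mg/L.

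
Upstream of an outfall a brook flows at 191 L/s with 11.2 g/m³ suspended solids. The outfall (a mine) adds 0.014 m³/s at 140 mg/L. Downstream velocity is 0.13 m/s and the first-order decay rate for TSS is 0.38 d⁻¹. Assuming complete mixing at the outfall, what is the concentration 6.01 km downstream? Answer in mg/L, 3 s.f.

191 L/s = 0.191 m³/s.
After complete mixing, C₀ = (0.014·140 + 0.191·11.2) / 0.205 = 20 mg/L.
Travel time t = 6010 m / 0.13 m/s = 4.623e+04 s = 0.5351 d.
C = 20·exp(−0.38·0.5351) = 20·0.816 = 16.32 mg/L.

16.3 mg/L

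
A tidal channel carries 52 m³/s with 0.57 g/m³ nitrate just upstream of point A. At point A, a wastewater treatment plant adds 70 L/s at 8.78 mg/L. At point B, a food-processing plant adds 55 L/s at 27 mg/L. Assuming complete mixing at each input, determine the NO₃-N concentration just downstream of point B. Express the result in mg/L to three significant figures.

0.609 mg/L

70 L/s = 0.07 m³/s.
After input A: C = (52·0.57 + 0.07·8.78) / 52.07 = 0.581 mg/L.
55 L/s = 0.055 m³/s.
After input B: C = (52.07·0.581 + 0.055·27) / 52.12 = 0.6089 mg/L.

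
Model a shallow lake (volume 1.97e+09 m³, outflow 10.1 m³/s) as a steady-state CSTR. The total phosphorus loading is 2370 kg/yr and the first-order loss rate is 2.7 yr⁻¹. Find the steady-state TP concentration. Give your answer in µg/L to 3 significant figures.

0.420 µg/L

Outflow Q = 10.1 m³/s × 3.156e+07 s/yr = 3.187e+08 m³/yr.
Steady-state CSTR mass balance: W = Q·C + k·V·C, so C = W/(Q + kV).
Q + kV = 3.187e+08 + 2.7·1.97e+09 = 5.638e+09 m³/yr.
C = 2370/5.638e+09 = 4.204e-07 kg/m³ = 0.0004204 mg/L = 0.4204 µg/L.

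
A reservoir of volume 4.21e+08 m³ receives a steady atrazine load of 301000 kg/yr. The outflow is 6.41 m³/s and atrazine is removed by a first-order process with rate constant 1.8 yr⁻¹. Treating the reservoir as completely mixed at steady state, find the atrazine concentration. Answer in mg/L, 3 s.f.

0.314 mg/L

Outflow Q = 6.41 m³/s × 3.156e+07 s/yr = 2.023e+08 m³/yr.
Steady-state CSTR mass balance: W = Q·C + k·V·C, so C = W/(Q + kV).
Q + kV = 2.023e+08 + 1.8·4.21e+08 = 9.601e+08 m³/yr.
C = 301000/9.601e+08 = 0.0003135 kg/m³ = 0.3135 mg/L.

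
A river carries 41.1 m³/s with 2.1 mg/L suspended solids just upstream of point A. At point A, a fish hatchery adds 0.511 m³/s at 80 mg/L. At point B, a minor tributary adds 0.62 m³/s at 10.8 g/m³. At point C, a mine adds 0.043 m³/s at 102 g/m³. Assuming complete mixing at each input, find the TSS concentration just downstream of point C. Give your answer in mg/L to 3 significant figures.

3.27 mg/L

After input A: C = (41.1·2.1 + 0.511·80) / 41.61 = 3.057 mg/L.
After input B: C = (41.61·3.057 + 0.62·10.8) / 42.23 = 3.17 mg/L.
After input C: C = (42.23·3.17 + 0.043·102) / 42.27 = 3.271 mg/L.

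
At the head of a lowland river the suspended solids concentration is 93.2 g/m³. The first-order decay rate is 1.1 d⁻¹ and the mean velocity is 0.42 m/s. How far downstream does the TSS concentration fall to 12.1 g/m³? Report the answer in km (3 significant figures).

From C = C₀·e^(−kt), t = ln(C₀/C)/k = ln(93.2/12.1)/1.1 = 2.042/1.1 = 1.856 d.
Distance = v·t = 0.42 m/s × 1.604e+05 s = 6.735e+04 m = 67.35 km.

67.3 km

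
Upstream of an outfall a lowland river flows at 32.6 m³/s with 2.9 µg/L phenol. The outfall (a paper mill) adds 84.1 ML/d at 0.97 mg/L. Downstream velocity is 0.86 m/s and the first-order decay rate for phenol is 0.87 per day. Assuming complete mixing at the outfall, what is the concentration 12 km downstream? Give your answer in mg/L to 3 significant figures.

84.1 ML/d = 0.9734 m³/s.
2.9 µg/L = 0.0029 mg/L.
After complete mixing, C₀ = (0.9734·0.97 + 32.6·0.0029) / 33.57 = 0.03094 mg/L.
Travel time t = 1.2e+04 m / 0.86 m/s = 1.395e+04 s = 0.1615 d.
C = 0.03094·exp(−0.87·0.1615) = 0.03094·0.8689 = 0.02688 mg/L.

0.0269 mg/L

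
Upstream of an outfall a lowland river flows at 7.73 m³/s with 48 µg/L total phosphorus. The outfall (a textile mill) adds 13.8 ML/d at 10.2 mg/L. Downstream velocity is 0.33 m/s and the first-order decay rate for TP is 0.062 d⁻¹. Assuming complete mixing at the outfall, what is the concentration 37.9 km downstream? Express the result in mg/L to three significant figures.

13.8 ML/d = 0.1597 m³/s.
48 µg/L = 0.048 mg/L.
After complete mixing, C₀ = (0.1597·10.2 + 7.73·0.048) / 7.89 = 0.2535 mg/L.
Travel time t = 3.79e+04 m / 0.33 m/s = 1.148e+05 s = 1.329 d.
C = 0.2535·exp(−0.062·1.329) = 0.2535·0.9209 = 0.2335 mg/L.

0.233 mg/L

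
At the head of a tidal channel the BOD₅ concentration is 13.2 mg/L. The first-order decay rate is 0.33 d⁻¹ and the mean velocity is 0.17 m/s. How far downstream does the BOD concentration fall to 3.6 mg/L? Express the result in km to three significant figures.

57.8 km

From C = C₀·e^(−kt), t = ln(C₀/C)/k = ln(13.2/3.6)/0.33 = 1.299/0.33 = 3.937 d.
Distance = v·t = 0.17 m/s × 3.402e+05 s = 5.783e+04 m = 57.83 km.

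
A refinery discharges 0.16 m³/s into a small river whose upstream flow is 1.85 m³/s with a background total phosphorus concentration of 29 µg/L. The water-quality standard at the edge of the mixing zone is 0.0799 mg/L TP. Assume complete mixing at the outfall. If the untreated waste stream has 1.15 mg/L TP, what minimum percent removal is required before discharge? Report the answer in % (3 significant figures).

41.9 %

29 µg/L = 0.029 mg/L.
Mass balance: 0.0799·2.01 = 0.16·Cₑ + 1.85·0.029.
Cₑ = (0.1606 − 0.05365) / 0.16 = 0.6684 mg/L.
Required removal = 1 − 0.6684/1.15 = 41.88 %.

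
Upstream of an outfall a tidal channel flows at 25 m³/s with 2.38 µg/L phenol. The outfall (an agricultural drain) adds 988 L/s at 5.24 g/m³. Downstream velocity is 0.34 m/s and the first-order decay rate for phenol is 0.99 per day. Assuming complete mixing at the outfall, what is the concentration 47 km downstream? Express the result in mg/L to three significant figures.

988 L/s = 0.988 m³/s.
2.38 µg/L = 0.00238 mg/L.
After complete mixing, C₀ = (0.988·5.24 + 25·0.00238) / 25.99 = 0.2015 mg/L.
Travel time t = 4.7e+04 m / 0.34 m/s = 1.382e+05 s = 1.6 d.
C = 0.2015·exp(−0.99·1.6) = 0.2015·0.2052 = 0.04134 mg/L.

0.0413 mg/L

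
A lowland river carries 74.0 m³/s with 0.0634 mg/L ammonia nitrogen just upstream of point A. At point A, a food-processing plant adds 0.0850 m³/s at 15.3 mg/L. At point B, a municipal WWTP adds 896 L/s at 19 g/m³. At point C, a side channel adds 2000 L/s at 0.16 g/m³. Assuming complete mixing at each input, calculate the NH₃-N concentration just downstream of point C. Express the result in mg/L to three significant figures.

0.303 mg/L

After input A: C = (74·0.0634 + 0.085·15.3) / 74.08 = 0.08088 mg/L.
896 L/s = 0.896 m³/s.
After input B: C = (74.08·0.08088 + 0.896·19) / 74.98 = 0.307 mg/L.
2000 L/s = 2 m³/s.
After input C: C = (74.98·0.307 + 2·0.16) / 76.98 = 0.3031 mg/L.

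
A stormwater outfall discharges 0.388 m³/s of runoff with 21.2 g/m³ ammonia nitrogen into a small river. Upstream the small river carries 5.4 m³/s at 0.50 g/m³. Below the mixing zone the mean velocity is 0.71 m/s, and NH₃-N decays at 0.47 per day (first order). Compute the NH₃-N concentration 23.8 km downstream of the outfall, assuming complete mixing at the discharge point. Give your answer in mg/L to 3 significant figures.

1.57 mg/L

After complete mixing, C₀ = (0.388·21.2 + 5.4·0.5) / 5.788 = 1.888 mg/L.
Travel time t = 2.38e+04 m / 0.71 m/s = 3.352e+04 s = 0.388 d.
C = 1.888·exp(−0.47·0.388) = 1.888·0.8333 = 1.573 mg/L.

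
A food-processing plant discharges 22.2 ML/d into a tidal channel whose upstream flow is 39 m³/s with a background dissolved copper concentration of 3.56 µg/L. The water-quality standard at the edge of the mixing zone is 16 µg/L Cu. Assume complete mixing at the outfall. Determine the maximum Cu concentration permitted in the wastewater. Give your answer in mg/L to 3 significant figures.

22.2 ML/d = 0.2569 m³/s.
3.56 µg/L = 0.00356 mg/L.
16 µg/L = 0.016 mg/L.
Mass balance: 0.016·39.26 = 0.2569·Cₑ + 39·0.00356.
Cₑ = (0.6281 − 0.1388) / 0.2569 = 1.904 mg/L.

1.90 mg/L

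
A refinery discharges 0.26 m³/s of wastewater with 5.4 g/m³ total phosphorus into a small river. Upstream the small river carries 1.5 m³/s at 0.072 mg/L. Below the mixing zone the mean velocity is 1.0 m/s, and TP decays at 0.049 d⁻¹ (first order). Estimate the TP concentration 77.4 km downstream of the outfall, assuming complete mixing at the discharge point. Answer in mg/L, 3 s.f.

After complete mixing, C₀ = (0.26·5.4 + 1.5·0.072) / 1.76 = 0.8591 mg/L.
Travel time t = 7.74e+04 m / 1.0 m/s = 7.74e+04 s = 0.8958 d.
C = 0.8591·exp(−0.049·0.8958) = 0.8591·0.9571 = 0.8222 mg/L.

0.822 mg/L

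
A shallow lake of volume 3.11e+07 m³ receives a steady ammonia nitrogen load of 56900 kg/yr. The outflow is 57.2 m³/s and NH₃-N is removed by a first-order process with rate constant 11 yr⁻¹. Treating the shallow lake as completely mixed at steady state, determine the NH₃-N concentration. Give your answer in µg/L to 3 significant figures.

26.5 µg/L

Outflow Q = 57.2 m³/s × 3.156e+07 s/yr = 1.805e+09 m³/yr.
Steady-state CSTR mass balance: W = Q·C + k·V·C, so C = W/(Q + kV).
Q + kV = 1.805e+09 + 11·3.11e+07 = 2.147e+09 m³/yr.
C = 56900/2.147e+09 = 2.65e-05 kg/m³ = 0.0265 mg/L = 26.5 µg/L.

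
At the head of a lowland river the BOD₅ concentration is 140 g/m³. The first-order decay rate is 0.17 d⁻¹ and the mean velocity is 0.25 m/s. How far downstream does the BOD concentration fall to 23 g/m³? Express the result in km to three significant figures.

From C = C₀·e^(−kt), t = ln(C₀/C)/k = ln(140/23)/0.17 = 1.806/0.17 = 10.62 d.
Distance = v·t = 0.25 m/s × 9.179e+05 s = 2.295e+05 m = 229.5 km.

229 km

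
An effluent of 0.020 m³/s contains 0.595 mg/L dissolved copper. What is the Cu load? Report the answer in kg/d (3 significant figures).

Mass flux = Q·C = 0.02 m³/s × 0.595 g/m³ = 0.0119 g/s.
= 0.0119 g/s × 86.4 = 1.028 kg/d.

1.03 kg/d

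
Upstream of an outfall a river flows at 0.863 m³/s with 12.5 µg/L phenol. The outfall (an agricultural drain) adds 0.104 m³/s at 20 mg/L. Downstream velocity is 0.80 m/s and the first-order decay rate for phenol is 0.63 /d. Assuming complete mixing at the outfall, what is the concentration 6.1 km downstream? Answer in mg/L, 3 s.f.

2.05 mg/L

12.5 µg/L = 0.0125 mg/L.
After complete mixing, C₀ = (0.104·20 + 0.863·0.0125) / 0.967 = 2.162 mg/L.
Travel time t = 6100 m / 0.80 m/s = 7625 s = 0.08825 d.
C = 2.162·exp(−0.63·0.08825) = 2.162·0.9459 = 2.045 mg/L.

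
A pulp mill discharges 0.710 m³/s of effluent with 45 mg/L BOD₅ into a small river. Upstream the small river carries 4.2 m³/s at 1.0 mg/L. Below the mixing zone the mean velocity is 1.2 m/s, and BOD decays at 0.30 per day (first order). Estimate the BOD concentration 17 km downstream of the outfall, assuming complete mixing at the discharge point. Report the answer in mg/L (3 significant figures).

7.01 mg/L

After complete mixing, C₀ = (0.71·45 + 4.2·1) / 4.91 = 7.363 mg/L.
Travel time t = 1.7e+04 m / 1.2 m/s = 1.417e+04 s = 0.164 d.
C = 7.363·exp(−0.30·0.164) = 7.363·0.952 = 7.009 mg/L.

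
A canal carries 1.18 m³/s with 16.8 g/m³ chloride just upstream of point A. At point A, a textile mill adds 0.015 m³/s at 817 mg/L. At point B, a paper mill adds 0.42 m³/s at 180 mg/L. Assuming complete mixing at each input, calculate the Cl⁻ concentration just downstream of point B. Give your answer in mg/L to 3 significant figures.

After input A: C = (1.18·16.8 + 0.015·817) / 1.195 = 26.84 mg/L.
After input B: C = (1.195·26.84 + 0.42·180) / 1.615 = 66.67 mg/L.

66.7 mg/L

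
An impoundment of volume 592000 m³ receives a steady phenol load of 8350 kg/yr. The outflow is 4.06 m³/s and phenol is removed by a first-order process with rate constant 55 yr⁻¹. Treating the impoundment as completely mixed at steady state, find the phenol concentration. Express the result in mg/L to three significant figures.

Outflow Q = 4.06 m³/s × 3.156e+07 s/yr = 1.281e+08 m³/yr.
Steady-state CSTR mass balance: W = Q·C + k·V·C, so C = W/(Q + kV).
Q + kV = 1.281e+08 + 55·592000 = 1.607e+08 m³/yr.
C = 8350/1.607e+08 = 5.197e-05 kg/m³ = 0.05197 mg/L.

0.0520 mg/L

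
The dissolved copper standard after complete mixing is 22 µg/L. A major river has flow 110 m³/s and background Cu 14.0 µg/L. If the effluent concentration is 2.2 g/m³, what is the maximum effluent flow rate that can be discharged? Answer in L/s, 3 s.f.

14.0 µg/L = 0.014 mg/L.
22 µg/L = 0.022 mg/L.
Mass balance at complete mixing: C_std·(Q_w + Q_r) = Q_w·C_e + Q_r·C_b.
Rearranging, Q_w = Q_r·(C_std − C_b)/(C_e − C_std) = 110·(0.022 − 0.014) / (2.2 − 0.022) = 0.404 m³/s.
= 404 L/s.

404 L/s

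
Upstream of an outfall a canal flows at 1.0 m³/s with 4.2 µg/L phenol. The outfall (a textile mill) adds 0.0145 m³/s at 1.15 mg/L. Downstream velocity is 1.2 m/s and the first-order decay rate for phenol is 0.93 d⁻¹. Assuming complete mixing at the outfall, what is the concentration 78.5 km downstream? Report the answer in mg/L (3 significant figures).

0.0102 mg/L

4.2 µg/L = 0.0042 mg/L.
After complete mixing, C₀ = (0.0145·1.15 + 1·0.0042) / 1.014 = 0.02058 mg/L.
Travel time t = 7.85e+04 m / 1.2 m/s = 6.542e+04 s = 0.7571 d.
C = 0.02058·exp(−0.93·0.7571) = 0.02058·0.4945 = 0.01018 mg/L.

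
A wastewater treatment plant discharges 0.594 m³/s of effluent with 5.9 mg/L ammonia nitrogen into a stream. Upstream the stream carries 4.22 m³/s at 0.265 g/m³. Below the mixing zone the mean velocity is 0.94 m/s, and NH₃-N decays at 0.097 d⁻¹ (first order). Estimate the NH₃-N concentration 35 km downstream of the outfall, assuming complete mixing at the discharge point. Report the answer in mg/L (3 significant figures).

0.921 mg/L

After complete mixing, C₀ = (0.594·5.9 + 4.22·0.265) / 4.814 = 0.9603 mg/L.
Travel time t = 3.5e+04 m / 0.94 m/s = 3.723e+04 s = 0.4309 d.
C = 0.9603·exp(−0.097·0.4309) = 0.9603·0.9591 = 0.921 mg/L.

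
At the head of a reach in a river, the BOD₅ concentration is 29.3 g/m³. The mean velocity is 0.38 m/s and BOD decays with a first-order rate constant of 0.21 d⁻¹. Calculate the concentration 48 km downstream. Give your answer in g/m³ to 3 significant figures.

Travel time t = 48 km / 0.38 m/s = 4.8e+04/0.38 = 1.263e+05 s = 1.462 d.
First-order decay: C = 29.3·exp(−0.21·1.462) = 29.3·0.7356 = 21.55 g/m³.

21.6 g/m³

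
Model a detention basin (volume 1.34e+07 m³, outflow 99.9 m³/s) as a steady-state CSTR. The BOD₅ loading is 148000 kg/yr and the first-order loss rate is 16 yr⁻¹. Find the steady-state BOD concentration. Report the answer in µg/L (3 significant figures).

Outflow Q = 99.9 m³/s × 3.156e+07 s/yr = 3.153e+09 m³/yr.
Steady-state CSTR mass balance: W = Q·C + k·V·C, so C = W/(Q + kV).
Q + kV = 3.153e+09 + 16·1.34e+07 = 3.367e+09 m³/yr.
C = 148000/3.367e+09 = 4.396e-05 kg/m³ = 0.04396 mg/L = 43.96 µg/L.

44.0 µg/L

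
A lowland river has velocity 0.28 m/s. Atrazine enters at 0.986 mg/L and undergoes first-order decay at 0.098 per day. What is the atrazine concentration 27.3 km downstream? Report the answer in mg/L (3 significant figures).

0.883 mg/L

Travel time t = 27.3 km / 0.28 m/s = 2.73e+04/0.28 = 9.75e+04 s = 1.128 d.
First-order decay: C = 0.986·exp(−0.098·1.128) = 0.986·0.8953 = 0.8828 mg/L.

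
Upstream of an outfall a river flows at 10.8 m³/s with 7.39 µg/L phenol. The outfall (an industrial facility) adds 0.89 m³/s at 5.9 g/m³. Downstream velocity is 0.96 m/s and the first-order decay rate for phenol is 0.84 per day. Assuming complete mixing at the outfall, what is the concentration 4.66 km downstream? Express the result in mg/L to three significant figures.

7.39 µg/L = 0.00739 mg/L.
After complete mixing, C₀ = (0.89·5.9 + 10.8·0.00739) / 11.69 = 0.456 mg/L.
Travel time t = 4660 m / 0.96 m/s = 4854 s = 0.05618 d.
C = 0.456·exp(−0.84·0.05618) = 0.456·0.9539 = 0.435 mg/L.

0.435 mg/L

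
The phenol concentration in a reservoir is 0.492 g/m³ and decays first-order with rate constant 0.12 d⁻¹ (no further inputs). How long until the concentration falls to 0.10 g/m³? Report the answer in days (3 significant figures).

t = ln(C₀/C)/k = ln(0.492/0.10)/0.12 = 1.593/0.12 = 13.28 d.

13.3 d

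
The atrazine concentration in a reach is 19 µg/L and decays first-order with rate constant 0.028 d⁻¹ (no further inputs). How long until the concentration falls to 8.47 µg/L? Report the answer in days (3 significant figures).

28.9 d

t = ln(C₀/C)/k = ln(19/8.47)/0.028 = 0.8079/0.028 = 28.85 d.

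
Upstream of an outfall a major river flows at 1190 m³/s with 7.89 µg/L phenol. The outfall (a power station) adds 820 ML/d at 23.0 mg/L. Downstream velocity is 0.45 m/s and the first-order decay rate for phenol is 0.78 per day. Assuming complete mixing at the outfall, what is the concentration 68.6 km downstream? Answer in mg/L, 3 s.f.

820 ML/d = 9.491 m³/s.
7.89 µg/L = 0.00789 mg/L.
After complete mixing, C₀ = (9.491·23 + 1190·0.00789) / 1199 = 0.1898 mg/L.
Travel time t = 6.86e+04 m / 0.45 m/s = 1.524e+05 s = 1.764 d.
C = 0.1898·exp(−0.78·1.764) = 0.1898·0.2525 = 0.04793 mg/L.

0.0479 mg/L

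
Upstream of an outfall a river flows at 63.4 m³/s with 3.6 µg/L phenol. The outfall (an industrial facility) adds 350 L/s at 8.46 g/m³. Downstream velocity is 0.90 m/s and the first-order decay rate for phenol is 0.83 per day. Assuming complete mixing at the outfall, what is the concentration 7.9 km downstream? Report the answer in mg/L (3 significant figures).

0.0460 mg/L

350 L/s = 0.35 m³/s.
3.6 µg/L = 0.0036 mg/L.
After complete mixing, C₀ = (0.35·8.46 + 63.4·0.0036) / 63.75 = 0.05003 mg/L.
Travel time t = 7900 m / 0.90 m/s = 8778 s = 0.1016 d.
C = 0.05003·exp(−0.83·0.1016) = 0.05003·0.9191 = 0.04598 mg/L.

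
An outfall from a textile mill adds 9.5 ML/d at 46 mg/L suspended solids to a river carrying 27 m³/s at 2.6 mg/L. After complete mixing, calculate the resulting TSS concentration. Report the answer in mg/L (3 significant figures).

9.5 ML/d = 0.11 m³/s.
By mass balance at complete mixing, C = (0.11·46 + 27·2.6) / (0.11 + 27) = 75.26/27.11 = 2.776 mg/L.

2.78 mg/L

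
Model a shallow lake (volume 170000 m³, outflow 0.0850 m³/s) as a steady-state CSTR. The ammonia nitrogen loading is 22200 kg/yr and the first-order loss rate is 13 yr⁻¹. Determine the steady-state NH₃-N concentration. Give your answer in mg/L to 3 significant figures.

4.54 mg/L

Outflow Q = 0.0850 m³/s × 3.156e+07 s/yr = 2.682e+06 m³/yr.
Steady-state CSTR mass balance: W = Q·C + k·V·C, so C = W/(Q + kV).
Q + kV = 2.682e+06 + 13·170000 = 4.892e+06 m³/yr.
C = 22200/4.892e+06 = 0.004538 kg/m³ = 4.538 mg/L.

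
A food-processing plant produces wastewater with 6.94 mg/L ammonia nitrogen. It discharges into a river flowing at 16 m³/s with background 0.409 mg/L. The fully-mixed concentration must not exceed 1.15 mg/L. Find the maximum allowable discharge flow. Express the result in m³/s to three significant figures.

Mass balance at complete mixing: C_std·(Q_w + Q_r) = Q_w·C_e + Q_r·C_b.
Rearranging, Q_w = Q_r·(C_std − C_b)/(C_e − C_std) = 16·(1.15 − 0.409) / (6.94 − 1.15) = 2.048 m³/s.

2.05 m³/s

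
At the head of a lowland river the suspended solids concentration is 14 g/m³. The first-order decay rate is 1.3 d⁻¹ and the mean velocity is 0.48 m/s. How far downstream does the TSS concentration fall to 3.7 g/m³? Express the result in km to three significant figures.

42.5 km

From C = C₀·e^(−kt), t = ln(C₀/C)/k = ln(14/3.7)/1.3 = 1.331/1.3 = 1.024 d.
Distance = v·t = 0.48 m/s × 8.844e+04 s = 4.245e+04 m = 42.45 km.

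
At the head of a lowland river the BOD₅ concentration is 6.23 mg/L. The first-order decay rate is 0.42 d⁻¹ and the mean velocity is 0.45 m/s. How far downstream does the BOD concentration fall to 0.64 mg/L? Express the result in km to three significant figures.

211 km

From C = C₀·e^(−kt), t = ln(C₀/C)/k = ln(6.23/0.64)/0.42 = 2.276/0.42 = 5.418 d.
Distance = v·t = 0.45 m/s × 4.681e+05 s = 2.107e+05 m = 210.7 km.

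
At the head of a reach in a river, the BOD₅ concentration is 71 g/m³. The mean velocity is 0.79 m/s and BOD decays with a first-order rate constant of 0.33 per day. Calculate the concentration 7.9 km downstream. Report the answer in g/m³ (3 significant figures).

68.3 g/m³

Travel time t = 7.9 km / 0.79 m/s = 7900/0.79 = 1e+04 s = 0.1157 d.
First-order decay: C = 71·exp(−0.33·0.1157) = 71·0.9625 = 68.34 g/m³.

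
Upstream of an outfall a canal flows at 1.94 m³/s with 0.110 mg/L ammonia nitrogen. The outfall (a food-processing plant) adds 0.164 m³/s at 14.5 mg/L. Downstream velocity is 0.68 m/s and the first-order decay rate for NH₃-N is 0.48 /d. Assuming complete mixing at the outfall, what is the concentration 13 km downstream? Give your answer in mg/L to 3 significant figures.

After complete mixing, C₀ = (0.164·14.5 + 1.94·0.11) / 2.104 = 1.232 mg/L.
Travel time t = 1.3e+04 m / 0.68 m/s = 1.912e+04 s = 0.2213 d.
C = 1.232·exp(−0.48·0.2213) = 1.232·0.8992 = 1.108 mg/L.

1.11 mg/L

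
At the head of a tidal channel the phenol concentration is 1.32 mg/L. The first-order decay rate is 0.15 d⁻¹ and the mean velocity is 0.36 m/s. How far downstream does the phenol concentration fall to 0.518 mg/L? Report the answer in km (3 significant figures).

194 km

From C = C₀·e^(−kt), t = ln(C₀/C)/k = ln(1.32/0.518)/0.15 = 0.9354/0.15 = 6.236 d.
Distance = v·t = 0.36 m/s × 5.388e+05 s = 1.94e+05 m = 194 km.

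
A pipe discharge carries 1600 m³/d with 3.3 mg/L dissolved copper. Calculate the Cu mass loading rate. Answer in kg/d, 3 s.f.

5.28 kg/d

1600 m³/d = 0.01852 m³/s.
Mass flux = Q·C = 0.01852 m³/s × 3.3 g/m³ = 0.06111 g/s.
= 0.06111 g/s × 86.4 = 5.28 kg/d.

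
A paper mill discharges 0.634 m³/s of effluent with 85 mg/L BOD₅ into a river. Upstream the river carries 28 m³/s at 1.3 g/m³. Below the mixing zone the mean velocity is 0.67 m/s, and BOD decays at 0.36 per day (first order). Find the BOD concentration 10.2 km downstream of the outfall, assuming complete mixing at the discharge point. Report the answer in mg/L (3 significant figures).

2.96 mg/L

After complete mixing, C₀ = (0.634·85 + 28·1.3) / 28.63 = 3.153 mg/L.
Travel time t = 1.02e+04 m / 0.67 m/s = 1.522e+04 s = 0.1762 d.
C = 3.153·exp(−0.36·0.1762) = 3.153·0.9385 = 2.959 mg/L.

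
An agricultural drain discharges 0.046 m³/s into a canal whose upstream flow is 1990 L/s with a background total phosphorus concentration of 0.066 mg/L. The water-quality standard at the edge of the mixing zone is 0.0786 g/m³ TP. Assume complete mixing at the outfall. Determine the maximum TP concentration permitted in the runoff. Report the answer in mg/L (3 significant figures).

0.624 mg/L

1990 L/s = 1.99 m³/s.
Mass balance: 0.0786·2.036 = 0.046·Cₑ + 1.99·0.066.
Cₑ = (0.16 − 0.1313) / 0.046 = 0.6237 mg/L.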